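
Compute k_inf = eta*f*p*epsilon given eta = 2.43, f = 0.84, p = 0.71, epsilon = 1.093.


k_inf = eta * f * p * epsilon
k_inf = 2.43 * 0.84 * 0.71 * 1.093
k_inf = 1.5840

1.5840


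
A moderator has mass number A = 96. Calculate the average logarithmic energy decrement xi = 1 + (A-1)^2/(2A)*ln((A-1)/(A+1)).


xi = 1 + (A-1)^2/(2A) * ln((A-1)/(A+1))
xi = 1 + (96-1)^2/(2*96) * ln((96-1)/(96 +1))
xi = 0.020689

0.020689


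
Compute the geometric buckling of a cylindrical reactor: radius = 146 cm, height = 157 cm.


B^2 = (2.405/R)^2 + (pi/H)^2
B^2 = (2.405/146)^2 + (pi/157)^2
B^2 = 6.7175e-04 /cm^2

6.7175e-04


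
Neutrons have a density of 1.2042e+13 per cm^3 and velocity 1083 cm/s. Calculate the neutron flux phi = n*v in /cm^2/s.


phi = n * v
phi = 1.2042e+13 * 1083
phi = 1.3041e+16 /cm^2/s

1.3041e+16


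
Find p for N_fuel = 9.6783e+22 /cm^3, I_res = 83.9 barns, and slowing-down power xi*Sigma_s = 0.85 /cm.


p = exp(-N * I * 1e-24 / (xi*Sigma_s))
p = exp(-9.6783e+22 * 83.9 * 1e-24 / 0.85)
p = 7.0984e-05

7.0984e-05


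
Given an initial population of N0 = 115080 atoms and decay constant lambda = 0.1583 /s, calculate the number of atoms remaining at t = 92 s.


N = N0 * exp(-lambda * t)
N = 115080 * exp(-0.1583 * 92)
N = 0.054464

0.054464


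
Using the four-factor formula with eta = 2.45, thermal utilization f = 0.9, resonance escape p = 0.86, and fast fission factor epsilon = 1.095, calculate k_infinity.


k_inf = eta * f * p * epsilon
k_inf = 2.45 * 0.9 * 0.86 * 1.095
k_inf = 2.0764

2.0764


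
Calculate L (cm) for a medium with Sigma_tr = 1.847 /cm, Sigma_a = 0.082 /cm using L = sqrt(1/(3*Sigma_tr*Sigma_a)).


D = 1 / (3 * Sigma_tr) = 1 / (3 * 1.847) = 0.1804728 cm
L = sqrt(D / Sigma_a)
L = sqrt(0.1804728 / 0.082)
L = 1.4835 cm

1.4835


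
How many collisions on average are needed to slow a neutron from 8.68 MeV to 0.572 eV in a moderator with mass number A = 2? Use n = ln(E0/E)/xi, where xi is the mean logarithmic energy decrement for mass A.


xi = 1 + (A-1)^2/(2A)*ln((A-1)/(A+1)) = 0.7253469 (for A = 2)
n = ln(E0/E) / xi
n = ln(8.68e6 / 0.572) / 0.7253469
n = ln(1.517483e+07) / 0.7253469 = 22.796

22.796


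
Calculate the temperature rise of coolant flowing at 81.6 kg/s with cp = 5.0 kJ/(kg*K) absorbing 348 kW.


dT = Q / (m_dot * cp)
dT = 348 / (81.6 * 5.0)
dT = 0.85294 C

0.85294


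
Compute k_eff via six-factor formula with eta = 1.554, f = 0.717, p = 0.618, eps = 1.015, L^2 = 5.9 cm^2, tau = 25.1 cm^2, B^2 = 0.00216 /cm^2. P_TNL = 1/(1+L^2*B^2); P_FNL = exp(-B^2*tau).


k_inf = eta*f*p*eps = 1.554*0.717*0.618*1.015 = 0.6989155
P_TNL = 1/(1 + L^2*B^2) = 1/(1 + 5.9*0.00216) = 0.9874164
P_FNL = exp(-B^2*tau) = exp(-0.00216*25.1) = 0.9472275
k_eff = k_inf * P_TNL * P_FNL = 0.6989155 * 0.9874164 * 0.9472275
k_eff = 0.65370

0.65370


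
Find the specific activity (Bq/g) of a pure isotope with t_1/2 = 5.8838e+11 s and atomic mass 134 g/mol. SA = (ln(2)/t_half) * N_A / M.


lambda = ln(2) / t_half = ln(2) / 5.8838e+11 = 1.178060e-12 /s
SA = lambda * N_A / M
SA = 1.178060e-12 * 6.022e23 / 134
SA = 5.2942e+09 Bq/g

5.2942e+09


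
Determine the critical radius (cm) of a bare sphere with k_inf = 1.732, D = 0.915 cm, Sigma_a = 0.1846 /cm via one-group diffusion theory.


L^2 = D / Sigma_a = 0.915 / 0.1846 = 4.956663 cm^2
B_m^2 = (k_inf - 1) / L^2 = (1.732 - 1) / 4.956663 = 0.1476800 /cm^2
For a bare sphere: B_g = pi/R, so R_c = pi / sqrt(B_m^2)
R_c = pi / sqrt(0.1476800) = 8.1750 cm

8.1750


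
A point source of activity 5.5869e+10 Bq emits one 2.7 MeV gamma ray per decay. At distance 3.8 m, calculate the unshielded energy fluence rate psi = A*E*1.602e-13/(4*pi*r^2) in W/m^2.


psi = A * E * 1.602e-13 / (4*pi*r^2)
psi = 5.5869e+10 * 2.7 * 1.602e-13 / (4*pi*3.8^2)
psi = 1.3317e-04 W/m^2

1.3317e-04


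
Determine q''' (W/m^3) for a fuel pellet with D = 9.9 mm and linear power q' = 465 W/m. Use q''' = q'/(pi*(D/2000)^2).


r = D / 2 / 1000 = 9.9 / 2 / 1000 = 0.00495 m
q''' = q' / (pi * r^2)
q''' = 465 / (pi * 0.00495^2)
q''' = 6.0408e+06 W/m^3

6.0408e+06


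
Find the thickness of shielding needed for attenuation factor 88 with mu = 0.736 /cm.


x = ln(factor) / mu
x = ln(88) / 0.736
x = 6.0833 cm

6.0833


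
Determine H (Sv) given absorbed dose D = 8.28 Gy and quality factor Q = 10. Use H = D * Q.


H = D * Q
H = 8.28 * 10
H = 82.800 Sv

82.800


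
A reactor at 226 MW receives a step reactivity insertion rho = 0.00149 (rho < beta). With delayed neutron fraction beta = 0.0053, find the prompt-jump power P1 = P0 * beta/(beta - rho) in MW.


P1/P0 = beta / (beta - rho)
P1/P0 = 0.0053 / (0.0053 - 0.00149) = 1.391076
P1 = 226 * 1.391076 = 314.38 MW

314.38


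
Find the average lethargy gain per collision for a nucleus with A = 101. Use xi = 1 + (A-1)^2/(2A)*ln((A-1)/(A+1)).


xi = 1 + (A-1)^2/(2A) * ln((A-1)/(A+1))
xi = 1 + (101-1)^2/(2*101) * ln((101-1)/(101 +1))
xi = 0.019672

0.019672


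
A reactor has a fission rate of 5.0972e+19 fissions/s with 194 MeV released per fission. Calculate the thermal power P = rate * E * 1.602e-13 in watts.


P = fission_rate * E_MeV * 1.602e-13
P = 5.0972e+19 * 194 * 1.602e-13
P = 1.5841e+09 W

1.5841e+09


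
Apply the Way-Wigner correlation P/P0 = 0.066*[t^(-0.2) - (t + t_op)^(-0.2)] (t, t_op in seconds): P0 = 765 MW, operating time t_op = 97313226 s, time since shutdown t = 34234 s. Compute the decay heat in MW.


P/P0 = 0.066 * [t^(-0.2) - (t + t_op)^(-0.2)]
P/P0 = 0.066 * [34234^(-0.2) - (34234 + 97313226)^(-0.2)]
P/P0 = 0.066 * [0.1239106 - 0.02525428] = 0.006511317
P = 765 * 0.006511317 = 4.9812 MW

4.9812


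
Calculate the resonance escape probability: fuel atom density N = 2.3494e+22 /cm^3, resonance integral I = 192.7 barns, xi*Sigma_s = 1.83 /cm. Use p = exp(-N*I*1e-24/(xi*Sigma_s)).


p = exp(-N * I * 1e-24 / (xi*Sigma_s))
p = exp(-2.3494e+22 * 192.7 * 1e-24 / 1.83)
p = 0.084253

0.084253


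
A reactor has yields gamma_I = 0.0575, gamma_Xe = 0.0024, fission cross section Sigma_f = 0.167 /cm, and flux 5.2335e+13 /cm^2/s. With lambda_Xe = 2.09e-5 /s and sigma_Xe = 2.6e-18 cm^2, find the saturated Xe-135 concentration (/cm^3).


Xe_eq = (gamma_I + gamma_Xe) * Sigma_f * phi / (lambda_Xe + sigma_Xe * phi)
Numerator = (0.0575 + 0.0024) * 0.167 * 5.2335e+13 = 5.235227e+11
Denominator = 2.09e-5 + 2.6e-18 * 5.2335e+13 = 1.569710e-04
Xe_eq = 5.235227e+11 / 1.569710e-04 = 3.3352e+15 /cm^3

3.3352e+15


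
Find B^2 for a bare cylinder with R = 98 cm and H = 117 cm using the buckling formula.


B^2 = (2.405/R)^2 + (pi/H)^2
B^2 = (2.405/98)^2 + (pi/117)^2
B^2 = 0.0013232 /cm^2

0.0013232


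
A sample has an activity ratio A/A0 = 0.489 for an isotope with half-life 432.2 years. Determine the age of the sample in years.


lambda = ln(2) / t_half = ln(2) / 432.2 = 0.001603765 /yr
t = -ln(A/A0) / lambda
t = -ln(0.489) / 0.001603765
t = 446.07 yr

446.07


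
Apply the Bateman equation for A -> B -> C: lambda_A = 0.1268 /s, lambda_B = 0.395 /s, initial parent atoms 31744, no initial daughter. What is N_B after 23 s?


N_B(t) = lambda_A * N_A0 / (lambda_B - lambda_A) * [exp(-lambda_A*t) - exp(-lambda_B*t)]
exp(-0.1268*23) = 0.05412820; exp(-0.395*23) = 1.133534e-04
N_B = 0.1268 * 31744 / (0.395 - 0.1268) * (0.05412820 - 1.133534e-04)
N_B = 810.65

810.65


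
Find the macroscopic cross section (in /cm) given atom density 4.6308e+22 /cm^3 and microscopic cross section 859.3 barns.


Sigma = N * sigma_barns * 1e-24
Sigma = 4.6308e+22 * 859.3 * 1e-24
Sigma = 39.792 /cm

39.792


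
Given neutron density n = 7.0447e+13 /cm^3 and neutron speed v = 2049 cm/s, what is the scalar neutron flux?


phi = n * v
phi = 7.0447e+13 * 2049
phi = 1.4435e+17 /cm^2/s

1.4435e+17


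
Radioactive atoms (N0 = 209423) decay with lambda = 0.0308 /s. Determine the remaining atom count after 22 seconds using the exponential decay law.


N = N0 * exp(-lambda * t)
N = 209423 * exp(-0.0308 * 22)
N = 106352

106352


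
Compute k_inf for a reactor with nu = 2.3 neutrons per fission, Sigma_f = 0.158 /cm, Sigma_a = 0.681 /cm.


k_inf = nu * Sigma_f / Sigma_a
k_inf = 2.3 * 0.158 / 0.681
k_inf = 0.53363

0.53363


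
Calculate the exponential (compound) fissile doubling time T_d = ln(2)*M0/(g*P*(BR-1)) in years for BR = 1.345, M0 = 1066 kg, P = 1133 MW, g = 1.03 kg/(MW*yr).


Breeding gain G = BR - 1 = 1.345 - 1 = 0.345
Fissile production rate = g * P * G = 1.03 * 1133 * 0.345 = 402.61155 kg/yr
T_d = ln(2) * M0 / (g * P * G)
T_d = ln(2) * 1066 / 402.61155 = 1.8353 yr

1.8353


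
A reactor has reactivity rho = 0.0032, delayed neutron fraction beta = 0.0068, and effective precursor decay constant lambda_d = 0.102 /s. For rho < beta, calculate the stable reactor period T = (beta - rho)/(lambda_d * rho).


T = (beta - rho) / (lambda_d * rho)
T = (0.0068 - 0.0032) / (0.102 * 0.0032)
T = 11.029 s

11.029


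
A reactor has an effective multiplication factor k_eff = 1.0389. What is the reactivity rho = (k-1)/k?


rho = (k_eff - 1) / k_eff
rho = (1.0389 - 1) / 1.0389
rho = 0.037443

0.037443


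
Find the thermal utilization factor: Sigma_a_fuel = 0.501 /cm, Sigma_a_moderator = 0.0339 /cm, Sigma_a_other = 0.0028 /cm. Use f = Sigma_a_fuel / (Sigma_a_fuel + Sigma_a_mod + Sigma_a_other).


f = Sigma_a_fuel / (Sigma_a_fuel + Sigma_a_mod + Sigma_a_other)
f = 0.501 / (0.501 + 0.0339 + 0.0028)
f = 0.93175

0.93175


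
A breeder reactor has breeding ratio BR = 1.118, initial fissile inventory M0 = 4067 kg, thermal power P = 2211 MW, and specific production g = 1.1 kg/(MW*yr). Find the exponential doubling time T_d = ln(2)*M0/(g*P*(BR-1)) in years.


Breeding gain G = BR - 1 = 1.118 - 1 = 0.118
Fissile production rate = g * P * G = 1.1 * 2211 * 0.118 = 286.9878 kg/yr
T_d = ln(2) * M0 / (g * P * G)
T_d = ln(2) * 4067 / 286.9878 = 9.8228 yr

9.8228


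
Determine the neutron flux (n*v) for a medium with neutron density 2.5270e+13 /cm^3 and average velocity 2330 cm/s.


phi = n * v
phi = 2.5270e+13 * 2330
phi = 5.8879e+16 /cm^2/s

5.8879e+16


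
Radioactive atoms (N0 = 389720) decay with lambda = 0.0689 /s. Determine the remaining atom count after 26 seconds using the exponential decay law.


N = N0 * exp(-lambda * t)
N = 389720 * exp(-0.0689 * 26)
N = 64977

64977


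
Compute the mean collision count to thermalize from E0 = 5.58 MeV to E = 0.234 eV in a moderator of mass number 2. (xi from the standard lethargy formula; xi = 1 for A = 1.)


xi = 1 + (A-1)^2/(2A)*ln((A-1)/(A+1)) = 0.7253469 (for A = 2)
n = ln(E0/E) / xi
n = ln(5.58e6 / 0.234) / 0.7253469
n = ln(2.384615e+07) / 0.7253469 = 23.419

23.419


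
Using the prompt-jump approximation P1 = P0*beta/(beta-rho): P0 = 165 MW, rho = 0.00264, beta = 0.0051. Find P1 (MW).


P1/P0 = beta / (beta - rho)
P1/P0 = 0.0051 / (0.0051 - 0.00264) = 2.073171
P1 = 165 * 2.073171 = 342.07 MW

342.07


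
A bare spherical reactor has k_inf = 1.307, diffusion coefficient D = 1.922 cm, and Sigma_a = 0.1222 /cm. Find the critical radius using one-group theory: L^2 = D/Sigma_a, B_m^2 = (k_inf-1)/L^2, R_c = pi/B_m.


L^2 = D / Sigma_a = 1.922 / 0.1222 = 15.72831 cm^2
B_m^2 = (k_inf - 1) / L^2 = (1.307 - 1) / 15.72831 = 0.01951894 /cm^2
For a bare sphere: B_g = pi/R, so R_c = pi / sqrt(B_m^2)
R_c = pi / sqrt(0.01951894) = 22.486 cm

22.486


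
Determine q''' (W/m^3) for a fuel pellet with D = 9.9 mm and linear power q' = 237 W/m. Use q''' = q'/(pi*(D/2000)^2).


r = D / 2 / 1000 = 9.9 / 2 / 1000 = 0.00495 m
q''' = q' / (pi * r^2)
q''' = 237 / (pi * 0.00495^2)
q''' = 3.0788e+06 W/m^3

3.0788e+06


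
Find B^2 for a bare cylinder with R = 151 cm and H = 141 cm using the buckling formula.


B^2 = (2.405/R)^2 + (pi/H)^2
B^2 = (2.405/151)^2 + (pi/141)^2
B^2 = 7.5011e-04 /cm^2

7.5011e-04


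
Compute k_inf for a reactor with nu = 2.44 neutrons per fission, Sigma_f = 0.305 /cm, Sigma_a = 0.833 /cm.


k_inf = nu * Sigma_f / Sigma_a
k_inf = 2.44 * 0.305 / 0.833
k_inf = 0.89340

0.89340


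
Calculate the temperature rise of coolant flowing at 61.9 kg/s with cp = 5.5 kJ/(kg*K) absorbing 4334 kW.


dT = Q / (m_dot * cp)
dT = 4334 / (61.9 * 5.5)
dT = 12.730 C

12.730


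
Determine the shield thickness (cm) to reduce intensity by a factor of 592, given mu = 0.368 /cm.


x = ln(factor) / mu
x = ln(592) / 0.368
x = 17.346 cm

17.346


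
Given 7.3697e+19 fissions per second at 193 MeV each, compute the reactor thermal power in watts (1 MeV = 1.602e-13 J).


P = fission_rate * E_MeV * 1.602e-13
P = 7.3697e+19 * 193 * 1.602e-13
P = 2.2786e+09 W

2.2786e+09


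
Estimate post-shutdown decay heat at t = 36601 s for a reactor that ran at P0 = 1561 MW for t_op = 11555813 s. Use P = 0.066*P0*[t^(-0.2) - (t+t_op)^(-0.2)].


P/P0 = 0.066 * [t^(-0.2) - (t + t_op)^(-0.2)]
P/P0 = 0.066 * [36601^(-0.2) - (36601 + 11555813)^(-0.2)]
P/P0 = 0.066 * [0.1222648 - 0.03865140] = 0.005518484
P = 1561 * 0.005518484 = 8.6144 MW

8.6144


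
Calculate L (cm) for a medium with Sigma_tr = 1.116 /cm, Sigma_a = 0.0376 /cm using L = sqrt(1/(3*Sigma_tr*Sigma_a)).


D = 1 / (3 * Sigma_tr) = 1 / (3 * 1.116) = 0.2986858 cm
L = sqrt(D / Sigma_a)
L = sqrt(0.2986858 / 0.0376)
L = 2.8185 cm

2.8185


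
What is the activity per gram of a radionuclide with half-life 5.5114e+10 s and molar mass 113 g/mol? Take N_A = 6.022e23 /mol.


lambda = ln(2) / t_half = ln(2) / 5.5114e+10 = 1.257661e-11 /s
SA = lambda * N_A / M
SA = 1.257661e-11 * 6.022e23 / 113
SA = 6.7023e+10 Bq/g

6.7023e+10


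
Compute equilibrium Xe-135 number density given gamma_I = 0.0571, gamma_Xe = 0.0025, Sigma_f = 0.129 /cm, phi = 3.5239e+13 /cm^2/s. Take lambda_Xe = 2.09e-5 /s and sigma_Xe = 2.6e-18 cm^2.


Xe_eq = (gamma_I + gamma_Xe) * Sigma_f * phi / (lambda_Xe + sigma_Xe * phi)
Numerator = (0.0571 + 0.0025) * 0.129 * 3.5239e+13 = 2.709315e+11
Denominator = 2.09e-5 + 2.6e-18 * 3.5239e+13 = 1.125214e-04
Xe_eq = 2.709315e+11 / 1.125214e-04 = 2.4078e+15 /cm^3

2.4078e+15


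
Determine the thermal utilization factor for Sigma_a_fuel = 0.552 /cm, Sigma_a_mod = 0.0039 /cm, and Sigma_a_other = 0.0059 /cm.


f = Sigma_a_fuel / (Sigma_a_fuel + Sigma_a_mod + Sigma_a_other)
f = 0.552 / (0.552 + 0.0039 + 0.0059)
f = 0.98256

0.98256


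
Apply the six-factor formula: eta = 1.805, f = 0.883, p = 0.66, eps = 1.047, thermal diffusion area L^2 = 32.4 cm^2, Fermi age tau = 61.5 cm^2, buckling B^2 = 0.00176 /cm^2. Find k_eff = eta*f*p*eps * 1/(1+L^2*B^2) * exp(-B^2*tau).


k_inf = eta*f*p*eps = 1.805*0.883*0.66*1.047 = 1.101358
P_TNL = 1/(1 + L^2*B^2) = 1/(1 + 32.4*0.00176) = 0.9460523
P_FNL = exp(-B^2*tau) = exp(-0.00176*61.5) = 0.8974122
k_eff = k_inf * P_TNL * P_FNL = 1.101358 * 0.9460523 * 0.8974122
k_eff = 0.93505

0.93505


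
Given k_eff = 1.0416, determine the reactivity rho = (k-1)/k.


rho = (k_eff - 1) / k_eff
rho = (1.0416 - 1) / 1.0416
rho = 0.039939

0.039939


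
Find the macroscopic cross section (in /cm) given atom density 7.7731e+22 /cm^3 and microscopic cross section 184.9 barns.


Sigma = N * sigma_barns * 1e-24
Sigma = 7.7731e+22 * 184.9 * 1e-24
Sigma = 14.372 /cm

14.372


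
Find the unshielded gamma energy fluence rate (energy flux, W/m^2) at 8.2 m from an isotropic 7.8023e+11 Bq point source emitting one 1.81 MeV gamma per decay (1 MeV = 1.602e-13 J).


psi = A * E * 1.602e-13 / (4*pi*r^2)
psi = 7.8023e+11 * 1.81 * 1.602e-13 / (4*pi*8.2^2)
psi = 2.6775e-04 W/m^2

2.6775e-04


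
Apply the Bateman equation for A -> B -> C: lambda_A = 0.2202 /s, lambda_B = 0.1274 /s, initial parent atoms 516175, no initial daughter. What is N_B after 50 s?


N_B(t) = lambda_A * N_A0 / (lambda_B - lambda_A) * [exp(-lambda_A*t) - exp(-lambda_B*t)]
exp(-0.2202*50) = 1.653552e-05; exp(-0.1274*50) = 0.001712159
N_B = 0.2202 * 516175 / (0.1274 - 0.2202) * (1.653552e-05 - 0.001712159)
N_B = 2076.8

2076.8


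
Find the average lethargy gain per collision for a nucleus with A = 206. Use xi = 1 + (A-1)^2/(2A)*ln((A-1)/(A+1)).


xi = 1 + (A-1)^2/(2A) * ln((A-1)/(A+1))
xi = 1 + (206-1)^2/(2*206) * ln((206-1)/(206 +1))
xi = 0.0096774

0.0096774


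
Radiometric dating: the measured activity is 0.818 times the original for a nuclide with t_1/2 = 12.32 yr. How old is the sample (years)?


lambda = ln(2) / t_half = ln(2) / 12.32 = 0.05626195 /yr
t = -ln(A/A0) / lambda
t = -ln(0.818) / 0.05626195
t = 3.5707 yr

3.5707


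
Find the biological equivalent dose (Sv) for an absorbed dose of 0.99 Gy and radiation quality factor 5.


H = D * Q
H = 0.99 * 5
H = 4.9500 Sv

4.9500


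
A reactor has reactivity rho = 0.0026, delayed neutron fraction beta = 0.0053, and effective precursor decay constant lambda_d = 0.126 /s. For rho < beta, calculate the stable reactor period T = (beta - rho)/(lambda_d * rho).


T = (beta - rho) / (lambda_d * rho)
T = (0.0053 - 0.0026) / (0.126 * 0.0026)
T = 8.2418 s

8.2418


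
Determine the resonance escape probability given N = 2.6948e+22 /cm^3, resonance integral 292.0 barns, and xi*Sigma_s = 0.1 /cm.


p = exp(-N * I * 1e-24 / (xi*Sigma_s))
p = exp(-2.6948e+22 * 292.0 * 1e-24 / 0.1)
p = 6.7014e-35

6.7014e-35


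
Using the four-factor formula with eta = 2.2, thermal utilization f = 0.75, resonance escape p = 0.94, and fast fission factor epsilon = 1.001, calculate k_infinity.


k_inf = eta * f * p * epsilon
k_inf = 2.2 * 0.75 * 0.94 * 1.001
k_inf = 1.5526

1.5526


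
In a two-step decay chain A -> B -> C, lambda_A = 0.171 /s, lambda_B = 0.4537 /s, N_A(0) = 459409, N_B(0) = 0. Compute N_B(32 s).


N_B(t) = lambda_A * N_A0 / (lambda_B - lambda_A) * [exp(-lambda_A*t) - exp(-lambda_B*t)]
exp(-0.171*32) = 0.004202818; exp(-0.4537*32) = 4.951525e-07
N_B = 0.171 * 459409 / (0.4537 - 0.171) * (0.004202818 - 4.951525e-07)
N_B = 1167.8

1167.8


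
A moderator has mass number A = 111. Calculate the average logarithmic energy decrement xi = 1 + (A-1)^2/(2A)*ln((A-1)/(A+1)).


xi = 1 + (A-1)^2/(2A) * ln((A-1)/(A+1))
xi = 1 + (111-1)^2/(2*111) * ln((111-1)/(111 +1))
xi = 0.017910

0.017910


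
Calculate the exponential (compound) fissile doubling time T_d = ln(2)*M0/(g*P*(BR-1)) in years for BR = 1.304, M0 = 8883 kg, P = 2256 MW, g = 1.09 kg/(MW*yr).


Breeding gain G = BR - 1 = 1.304 - 1 = 0.304
Fissile production rate = g * P * G = 1.09 * 2256 * 0.304 = 747.54816 kg/yr
T_d = ln(2) * M0 / (g * P * G)
T_d = ln(2) * 8883 / 747.54816 = 8.2366 yr

8.2366


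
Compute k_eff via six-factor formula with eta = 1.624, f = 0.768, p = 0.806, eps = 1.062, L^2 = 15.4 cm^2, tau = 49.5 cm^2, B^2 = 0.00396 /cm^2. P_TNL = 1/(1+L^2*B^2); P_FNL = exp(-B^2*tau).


k_inf = eta*f*p*eps = 1.624*0.768*0.806*1.062 = 1.067596
P_TNL = 1/(1 + L^2*B^2) = 1/(1 + 15.4*0.00396) = 0.9425213
P_FNL = exp(-B^2*tau) = exp(-0.00396*49.5) = 0.8219958
k_eff = k_inf * P_TNL * P_FNL = 1.067596 * 0.9425213 * 0.8219958
k_eff = 0.82712

0.82712


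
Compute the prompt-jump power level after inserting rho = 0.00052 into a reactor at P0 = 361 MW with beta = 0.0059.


P1/P0 = beta / (beta - rho)
P1/P0 = 0.0059 / (0.0059 - 0.00052) = 1.096654
P1 = 361 * 1.096654 = 395.89 MW

395.89


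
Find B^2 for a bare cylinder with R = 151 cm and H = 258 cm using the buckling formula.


B^2 = (2.405/R)^2 + (pi/H)^2
B^2 = (2.405/151)^2 + (pi/258)^2
B^2 = 4.0195e-04 /cm^2

4.0195e-04


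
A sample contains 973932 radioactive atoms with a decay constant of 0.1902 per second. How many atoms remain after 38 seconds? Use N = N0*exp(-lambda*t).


N = N0 * exp(-lambda * t)
N = 973932 * exp(-0.1902 * 38)
N = 707.33

707.33


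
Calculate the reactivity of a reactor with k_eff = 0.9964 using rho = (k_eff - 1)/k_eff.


rho = (k_eff - 1) / k_eff
rho = (0.9964 - 1) / 0.9964
rho = -0.0036130

-0.0036130


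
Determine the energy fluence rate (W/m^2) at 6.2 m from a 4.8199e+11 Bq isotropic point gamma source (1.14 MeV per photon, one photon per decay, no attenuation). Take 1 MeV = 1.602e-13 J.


psi = A * E * 1.602e-13 / (4*pi*r^2)
psi = 4.8199e+11 * 1.14 * 1.602e-13 / (4*pi*6.2^2)
psi = 1.8223e-04 W/m^2

1.8223e-04


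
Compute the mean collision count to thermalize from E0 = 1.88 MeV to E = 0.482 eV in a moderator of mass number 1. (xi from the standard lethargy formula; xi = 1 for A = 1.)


xi = 1 + (A-1)^2/(2A)*ln((A-1)/(A+1)) = 1 (for A = 1)
n = ln(E0/E) / xi
n = ln(1.88e6 / 0.482) / 1
n = ln(3.900415e+06) / 1 = 15.177

15.177


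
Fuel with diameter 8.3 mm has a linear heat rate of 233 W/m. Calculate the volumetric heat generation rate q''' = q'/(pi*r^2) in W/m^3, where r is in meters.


r = D / 2 / 1000 = 8.3 / 2 / 1000 = 0.00415 m
q''' = q' / (pi * r^2)
q''' = 233 / (pi * 0.00415^2)
q''' = 4.3064e+06 W/m^3

4.3064e+06


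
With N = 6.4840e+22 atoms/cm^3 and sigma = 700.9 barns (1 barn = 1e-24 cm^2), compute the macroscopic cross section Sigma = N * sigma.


Sigma = N * sigma_barns * 1e-24
Sigma = 6.4840e+22 * 700.9 * 1e-24
Sigma = 45.446 /cm

45.446


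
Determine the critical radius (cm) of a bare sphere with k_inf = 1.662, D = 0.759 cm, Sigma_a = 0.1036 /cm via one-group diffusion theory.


L^2 = D / Sigma_a = 0.759 / 0.1036 = 7.326255 cm^2
B_m^2 = (k_inf - 1) / L^2 = (1.662 - 1) / 7.326255 = 0.09035995 /cm^2
For a bare sphere: B_g = pi/R, so R_c = pi / sqrt(B_m^2)
R_c = pi / sqrt(0.09035995) = 10.451 cm

10.451


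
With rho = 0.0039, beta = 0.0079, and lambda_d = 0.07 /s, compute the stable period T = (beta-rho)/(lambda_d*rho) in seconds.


T = (beta - rho) / (lambda_d * rho)
T = (0.0079 - 0.0039) / (0.07 * 0.0039)
T = 14.652 s

14.652


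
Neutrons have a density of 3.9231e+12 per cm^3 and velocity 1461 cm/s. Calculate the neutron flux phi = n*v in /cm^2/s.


phi = n * v
phi = 3.9231e+12 * 1461
phi = 5.7316e+15 /cm^2/s

5.7316e+15


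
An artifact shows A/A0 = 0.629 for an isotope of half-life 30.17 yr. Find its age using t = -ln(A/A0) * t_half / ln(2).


lambda = ln(2) / t_half = ln(2) / 30.17 = 0.02297472 /yr
t = -ln(A/A0) / lambda
t = -ln(0.629) / 0.02297472
t = 20.180 yr

20.180


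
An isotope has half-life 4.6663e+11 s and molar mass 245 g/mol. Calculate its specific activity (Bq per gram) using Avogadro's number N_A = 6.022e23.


lambda = ln(2) / t_half = ln(2) / 4.6663e+11 = 1.485432e-12 /s
SA = lambda * N_A / M
SA = 1.485432e-12 * 6.022e23 / 245
SA = 3.6511e+09 Bq/g

3.6511e+09


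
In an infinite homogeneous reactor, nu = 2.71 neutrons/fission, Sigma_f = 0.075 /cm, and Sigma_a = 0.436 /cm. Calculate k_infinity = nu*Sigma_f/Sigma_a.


k_inf = nu * Sigma_f / Sigma_a
k_inf = 2.71 * 0.075 / 0.436
k_inf = 0.46617

0.46617


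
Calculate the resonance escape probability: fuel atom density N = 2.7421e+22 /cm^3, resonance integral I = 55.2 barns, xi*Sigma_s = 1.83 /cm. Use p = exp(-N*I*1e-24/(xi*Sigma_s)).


p = exp(-N * I * 1e-24 / (xi*Sigma_s))
p = exp(-2.7421e+22 * 55.2 * 1e-24 / 1.83)
p = 0.43730

0.43730


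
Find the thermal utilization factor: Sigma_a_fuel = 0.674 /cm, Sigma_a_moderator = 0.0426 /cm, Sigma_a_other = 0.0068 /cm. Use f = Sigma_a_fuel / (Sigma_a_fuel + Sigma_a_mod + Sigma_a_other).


f = Sigma_a_fuel / (Sigma_a_fuel + Sigma_a_mod + Sigma_a_other)
f = 0.674 / (0.674 + 0.0426 + 0.0068)
f = 0.93171

0.93171


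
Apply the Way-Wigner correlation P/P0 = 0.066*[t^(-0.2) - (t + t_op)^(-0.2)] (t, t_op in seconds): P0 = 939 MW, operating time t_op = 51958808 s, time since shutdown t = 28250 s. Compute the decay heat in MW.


P/P0 = 0.066 * [t^(-0.2) - (t + t_op)^(-0.2)]
P/P0 = 0.066 * [28250^(-0.2) - (28250 + 51958808)^(-0.2)]
P/P0 = 0.066 * [0.1287645 - 0.02862997] = 0.006608879
P = 939 * 0.006608879 = 6.2057 MW

6.2057


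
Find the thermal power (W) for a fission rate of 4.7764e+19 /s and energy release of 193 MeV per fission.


P = fission_rate * E_MeV * 1.602e-13
P = 4.7764e+19 * 193 * 1.602e-13
P = 1.4768e+09 W

1.4768e+09


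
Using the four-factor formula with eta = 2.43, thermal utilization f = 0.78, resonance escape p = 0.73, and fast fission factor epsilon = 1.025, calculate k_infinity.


k_inf = eta * f * p * epsilon
k_inf = 2.43 * 0.78 * 0.73 * 1.025
k_inf = 1.4182

1.4182


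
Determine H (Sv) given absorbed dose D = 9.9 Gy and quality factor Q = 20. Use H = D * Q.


H = D * Q
H = 9.9 * 20
H = 198.00 Sv

198.00


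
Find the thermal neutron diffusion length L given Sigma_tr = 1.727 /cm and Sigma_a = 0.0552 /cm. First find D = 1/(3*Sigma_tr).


D = 1 / (3 * Sigma_tr) = 1 / (3 * 1.727) = 0.1930129 cm
L = sqrt(D / Sigma_a)
L = sqrt(0.1930129 / 0.0552)
L = 1.8699 cm

1.8699


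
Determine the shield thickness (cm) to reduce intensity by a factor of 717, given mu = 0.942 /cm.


x = ln(factor) / mu
x = ln(717) / 0.942
x = 6.9799 cm

6.9799


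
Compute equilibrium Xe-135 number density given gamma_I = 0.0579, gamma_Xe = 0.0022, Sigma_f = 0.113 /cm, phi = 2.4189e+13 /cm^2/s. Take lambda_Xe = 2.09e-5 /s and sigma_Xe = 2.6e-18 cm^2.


Xe_eq = (gamma_I + gamma_Xe) * Sigma_f * phi / (lambda_Xe + sigma_Xe * phi)
Numerator = (0.0579 + 0.0022) * 0.113 * 2.4189e+13 = 1.642748e+11
Denominator = 2.09e-5 + 2.6e-18 * 2.4189e+13 = 8.379140e-05
Xe_eq = 1.642748e+11 / 8.379140e-05 = 1.9605e+15 /cm^3

1.9605e+15


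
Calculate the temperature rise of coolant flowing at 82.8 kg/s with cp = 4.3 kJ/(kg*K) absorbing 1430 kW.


dT = Q / (m_dot * cp)
dT = 1430 / (82.8 * 4.3)
dT = 4.0164 C

4.0164


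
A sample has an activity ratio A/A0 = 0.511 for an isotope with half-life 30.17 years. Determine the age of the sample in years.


lambda = ln(2) / t_half = ln(2) / 30.17 = 0.02297472 /yr
t = -ln(A/A0) / lambda
t = -ln(0.511) / 0.02297472
t = 29.223 yr

29.223


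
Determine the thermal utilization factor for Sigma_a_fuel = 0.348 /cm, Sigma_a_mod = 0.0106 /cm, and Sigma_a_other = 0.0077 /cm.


f = Sigma_a_fuel / (Sigma_a_fuel + Sigma_a_mod + Sigma_a_other)
f = 0.348 / (0.348 + 0.0106 + 0.0077)
f = 0.95004

0.95004


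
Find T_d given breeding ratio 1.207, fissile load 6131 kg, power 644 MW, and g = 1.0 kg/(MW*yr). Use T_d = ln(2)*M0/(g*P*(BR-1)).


Breeding gain G = BR - 1 = 1.207 - 1 = 0.207
Fissile production rate = g * P * G = 1.0 * 644 * 0.207 = 133.308 kg/yr
T_d = ln(2) * M0 / (g * P * G)
T_d = ln(2) * 6131 / 133.308 = 31.879 yr

31.879


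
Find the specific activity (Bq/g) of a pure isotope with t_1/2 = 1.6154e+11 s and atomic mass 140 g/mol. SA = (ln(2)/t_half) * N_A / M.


lambda = ln(2) / t_half = ln(2) / 1.6154e+11 = 4.290870e-12 /s
SA = lambda * N_A / M
SA = 4.290870e-12 * 6.022e23 / 140
SA = 1.8457e+10 Bq/g

1.8457e+10


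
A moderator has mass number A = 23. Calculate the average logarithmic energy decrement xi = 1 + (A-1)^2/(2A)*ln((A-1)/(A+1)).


xi = 1 + (A-1)^2/(2A) * ln((A-1)/(A+1))
xi = 1 + (23-1)^2/(2*23) * ln((23-1)/(23 +1))
xi = 0.084489

0.084489


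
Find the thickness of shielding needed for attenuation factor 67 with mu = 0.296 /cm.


x = ln(factor) / mu
x = ln(67) / 0.296
x = 14.205 cm

14.205


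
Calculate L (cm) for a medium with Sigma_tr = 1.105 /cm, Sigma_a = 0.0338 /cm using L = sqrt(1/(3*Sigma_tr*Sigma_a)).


D = 1 / (3 * Sigma_tr) = 1 / (3 * 1.105) = 0.3016591 cm
L = sqrt(D / Sigma_a)
L = sqrt(0.3016591 / 0.0338)
L = 2.9874 cm

2.9874


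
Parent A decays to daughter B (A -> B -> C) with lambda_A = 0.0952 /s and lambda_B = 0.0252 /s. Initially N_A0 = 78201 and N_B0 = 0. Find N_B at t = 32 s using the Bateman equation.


N_B(t) = lambda_A * N_A0 / (lambda_B - lambda_A) * [exp(-lambda_A*t) - exp(-lambda_B*t)]
exp(-0.0952*32) = 0.04752972; exp(-0.0252*32) = 0.4464624
N_B = 0.0952 * 78201 / (0.0252 - 0.0952) * (0.04752972 - 0.4464624)
N_B = 42428

42428


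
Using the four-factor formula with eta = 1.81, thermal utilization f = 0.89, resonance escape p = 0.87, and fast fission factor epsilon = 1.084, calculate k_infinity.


k_inf = eta * f * p * epsilon
k_inf = 1.81 * 0.89 * 0.87 * 1.084
k_inf = 1.5192

1.5192


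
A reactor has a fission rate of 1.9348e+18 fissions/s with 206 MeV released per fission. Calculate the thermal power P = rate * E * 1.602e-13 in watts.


P = fission_rate * E_MeV * 1.602e-13
P = 1.9348e+18 * 206 * 1.602e-13
P = 6.3851e+07 W

6.3851e+07


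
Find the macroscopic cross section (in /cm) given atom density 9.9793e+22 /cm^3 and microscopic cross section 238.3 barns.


Sigma = N * sigma_barns * 1e-24
Sigma = 9.9793e+22 * 238.3 * 1e-24
Sigma = 23.781 /cm

23.781


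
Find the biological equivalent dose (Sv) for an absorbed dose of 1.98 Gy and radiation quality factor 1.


H = D * Q
H = 1.98 * 1
H = 1.9800 Sv

1.9800


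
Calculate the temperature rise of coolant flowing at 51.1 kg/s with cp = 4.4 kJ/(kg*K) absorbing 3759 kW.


dT = Q / (m_dot * cp)
dT = 3759 / (51.1 * 4.4)
dT = 16.719 C

16.719


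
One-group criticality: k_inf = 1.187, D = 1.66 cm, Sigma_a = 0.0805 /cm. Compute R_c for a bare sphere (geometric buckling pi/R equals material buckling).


L^2 = D / Sigma_a = 1.66 / 0.0805 = 20.62112 cm^2
B_m^2 = (k_inf - 1) / L^2 = (1.187 - 1) / 20.62112 = 0.009068373 /cm^2
For a bare sphere: B_g = pi/R, so R_c = pi / sqrt(B_m^2)
R_c = pi / sqrt(0.009068373) = 32.990 cm

32.990


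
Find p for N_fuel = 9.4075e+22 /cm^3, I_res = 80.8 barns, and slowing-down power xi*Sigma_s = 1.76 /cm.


p = exp(-N * I * 1e-24 / (xi*Sigma_s))
p = exp(-9.4075e+22 * 80.8 * 1e-24 / 1.76)
p = 0.013315

0.013315


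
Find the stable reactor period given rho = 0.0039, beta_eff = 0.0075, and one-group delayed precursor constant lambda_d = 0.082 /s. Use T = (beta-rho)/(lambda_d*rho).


T = (beta - rho) / (lambda_d * rho)
T = (0.0075 - 0.0039) / (0.082 * 0.0039)
T = 11.257 s

11.257


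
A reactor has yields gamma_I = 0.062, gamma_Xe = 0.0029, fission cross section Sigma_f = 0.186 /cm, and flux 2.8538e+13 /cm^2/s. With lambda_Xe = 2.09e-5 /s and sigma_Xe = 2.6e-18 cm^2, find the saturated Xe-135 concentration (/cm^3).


Xe_eq = (gamma_I + gamma_Xe) * Sigma_f * phi / (lambda_Xe + sigma_Xe * phi)
Numerator = (0.062 + 0.0029) * 0.186 * 2.8538e+13 = 3.444936e+11
Denominator = 2.09e-5 + 2.6e-18 * 2.8538e+13 = 9.509880e-05
Xe_eq = 3.444936e+11 / 9.509880e-05 = 3.6225e+15 /cm^3

3.6225e+15


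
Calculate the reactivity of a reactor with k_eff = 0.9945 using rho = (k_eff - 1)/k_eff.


rho = (k_eff - 1) / k_eff
rho = (0.9945 - 1) / 0.9945
rho = -0.0055304

-0.0055304


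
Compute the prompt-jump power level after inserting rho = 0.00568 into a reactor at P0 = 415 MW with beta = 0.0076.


P1/P0 = beta / (beta - rho)
P1/P0 = 0.0076 / (0.0076 - 0.00568) = 3.958333
P1 = 415 * 3.958333 = 1642.7 MW

1642.7


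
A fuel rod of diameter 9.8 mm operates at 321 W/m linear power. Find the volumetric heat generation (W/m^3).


r = D / 2 / 1000 = 9.8 / 2 / 1000 = 0.0049 m
q''' = q' / (pi * r^2)
q''' = 321 / (pi * 0.0049^2)
q''' = 4.2556e+06 W/m^3

4.2556e+06


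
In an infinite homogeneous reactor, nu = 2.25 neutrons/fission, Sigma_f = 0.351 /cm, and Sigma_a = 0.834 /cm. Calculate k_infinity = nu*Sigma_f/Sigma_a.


k_inf = nu * Sigma_f / Sigma_a
k_inf = 2.25 * 0.351 / 0.834
k_inf = 0.94694

0.94694


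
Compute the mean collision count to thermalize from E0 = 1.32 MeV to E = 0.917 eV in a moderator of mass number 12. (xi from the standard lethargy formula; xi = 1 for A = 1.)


xi = 1 + (A-1)^2/(2A)*ln((A-1)/(A+1)) = 0.1577690 (for A = 12)
n = ln(E0/E) / xi
n = ln(1.32e6 / 0.917) / 0.1577690
n = ln(1.439477e+06) / 0.1577690 = 89.877

89.877


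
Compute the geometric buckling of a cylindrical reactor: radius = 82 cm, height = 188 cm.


B^2 = (2.405/R)^2 + (pi/H)^2
B^2 = (2.405/82)^2 + (pi/188)^2
B^2 = 0.0011395 /cm^2

0.0011395


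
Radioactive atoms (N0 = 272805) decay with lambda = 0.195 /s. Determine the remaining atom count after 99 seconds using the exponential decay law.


N = N0 * exp(-lambda * t)
N = 272805 * exp(-0.195 * 99)
N = 0.0011267

0.0011267


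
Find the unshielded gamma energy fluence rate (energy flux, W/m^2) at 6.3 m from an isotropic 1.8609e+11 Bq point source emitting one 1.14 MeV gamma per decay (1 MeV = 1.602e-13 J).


psi = A * E * 1.602e-13 / (4*pi*r^2)
psi = 1.8609e+11 * 1.14 * 1.602e-13 / (4*pi*6.3^2)
psi = 6.8140e-05 W/m^2

6.8140e-05


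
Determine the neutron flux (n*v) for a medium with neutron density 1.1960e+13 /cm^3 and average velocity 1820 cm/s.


phi = n * v
phi = 1.1960e+13 * 1820
phi = 2.1767e+16 /cm^2/s

2.1767e+16


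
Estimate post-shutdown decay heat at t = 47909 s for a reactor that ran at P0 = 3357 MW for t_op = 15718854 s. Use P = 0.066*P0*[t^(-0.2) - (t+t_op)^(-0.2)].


P/P0 = 0.066 * [t^(-0.2) - (t + t_op)^(-0.2)]
P/P0 = 0.066 * [47909^(-0.2) - (47909 + 15718854)^(-0.2)]
P/P0 = 0.066 * [0.1158555 - 0.03634557] = 0.005247655
P = 3357 * 0.005247655 = 17.616 MW

17.616


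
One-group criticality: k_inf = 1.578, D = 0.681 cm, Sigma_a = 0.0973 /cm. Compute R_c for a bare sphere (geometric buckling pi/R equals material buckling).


L^2 = D / Sigma_a = 0.681 / 0.0973 = 6.998972 cm^2
B_m^2 = (k_inf - 1) / L^2 = (1.578 - 1) / 6.998972 = 0.08258356 /cm^2
For a bare sphere: B_g = pi/R, so R_c = pi / sqrt(B_m^2)
R_c = pi / sqrt(0.08258356) = 10.932 cm

10.932


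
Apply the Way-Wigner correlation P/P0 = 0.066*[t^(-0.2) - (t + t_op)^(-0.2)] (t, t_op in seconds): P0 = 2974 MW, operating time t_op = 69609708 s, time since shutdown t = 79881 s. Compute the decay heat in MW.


P/P0 = 0.066 * [t^(-0.2) - (t + t_op)^(-0.2)]
P/P0 = 0.066 * [79881^(-0.2) - (79881 + 69609708)^(-0.2)]
P/P0 = 0.066 * [0.1045951 - 0.02700017] = 0.005121265
P = 2974 * 0.005121265 = 15.231 MW

15.231


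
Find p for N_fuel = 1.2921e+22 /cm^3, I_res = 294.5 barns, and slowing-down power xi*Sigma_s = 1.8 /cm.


p = exp(-N * I * 1e-24 / (xi*Sigma_s))
p = exp(-1.2921e+22 * 294.5 * 1e-24 / 1.8)
p = 0.12075

0.12075


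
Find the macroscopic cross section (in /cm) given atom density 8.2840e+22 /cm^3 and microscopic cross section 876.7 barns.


Sigma = N * sigma_barns * 1e-24
Sigma = 8.2840e+22 * 876.7 * 1e-24
Sigma = 72.626 /cm

72.626


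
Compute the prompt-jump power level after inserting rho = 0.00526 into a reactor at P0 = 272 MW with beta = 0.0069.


P1/P0 = beta / (beta - rho)
P1/P0 = 0.0069 / (0.0069 - 0.00526) = 4.207317
P1 = 272 * 4.207317 = 1144.4 MW

1144.4


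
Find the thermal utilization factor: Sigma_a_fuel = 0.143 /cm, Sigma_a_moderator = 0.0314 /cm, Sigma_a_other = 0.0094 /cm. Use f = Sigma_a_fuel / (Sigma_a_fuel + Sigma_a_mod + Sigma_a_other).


f = Sigma_a_fuel / (Sigma_a_fuel + Sigma_a_mod + Sigma_a_other)
f = 0.143 / (0.143 + 0.0314 + 0.0094)
f = 0.77802

0.77802


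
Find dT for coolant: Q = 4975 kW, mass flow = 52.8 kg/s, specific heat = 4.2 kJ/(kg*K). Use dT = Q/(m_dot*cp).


dT = Q / (m_dot * cp)
dT = 4975 / (52.8 * 4.2)
dT = 22.434 C

22.434


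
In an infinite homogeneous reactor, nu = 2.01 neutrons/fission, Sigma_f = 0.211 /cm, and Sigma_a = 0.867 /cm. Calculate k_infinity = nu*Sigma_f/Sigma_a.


k_inf = nu * Sigma_f / Sigma_a
k_inf = 2.01 * 0.211 / 0.867
k_inf = 0.48917

0.48917


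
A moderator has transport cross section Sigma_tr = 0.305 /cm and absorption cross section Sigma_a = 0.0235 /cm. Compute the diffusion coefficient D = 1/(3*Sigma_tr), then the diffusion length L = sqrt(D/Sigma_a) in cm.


D = 1 / (3 * Sigma_tr) = 1 / (3 * 0.305) = 1.092896 cm
L = sqrt(D / Sigma_a)
L = sqrt(1.092896 / 0.0235)
L = 6.8195 cm

6.8195


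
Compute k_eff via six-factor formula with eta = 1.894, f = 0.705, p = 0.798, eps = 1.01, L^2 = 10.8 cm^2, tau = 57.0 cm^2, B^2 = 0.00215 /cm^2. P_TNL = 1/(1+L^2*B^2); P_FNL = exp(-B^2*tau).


k_inf = eta*f*p*eps = 1.894*0.705*0.798*1.01 = 1.076201
P_TNL = 1/(1 + L^2*B^2) = 1/(1 + 10.8*0.00215) = 0.9773069
P_FNL = exp(-B^2*tau) = exp(-0.00215*57.0) = 0.8846617
k_eff = k_inf * P_TNL * P_FNL = 1.076201 * 0.9773069 * 0.8846617
k_eff = 0.93047

0.93047


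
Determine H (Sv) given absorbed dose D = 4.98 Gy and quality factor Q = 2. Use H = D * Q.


H = D * Q
H = 4.98 * 2
H = 9.9600 Sv

9.9600


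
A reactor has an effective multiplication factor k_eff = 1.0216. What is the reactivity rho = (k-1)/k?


rho = (k_eff - 1) / k_eff
rho = (1.0216 - 1) / 1.0216
rho = 0.021143

0.021143


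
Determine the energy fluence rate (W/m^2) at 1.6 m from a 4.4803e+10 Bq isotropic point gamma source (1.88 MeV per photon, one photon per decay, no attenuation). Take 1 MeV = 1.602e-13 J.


psi = A * E * 1.602e-13 / (4*pi*r^2)
psi = 4.4803e+10 * 1.88 * 1.602e-13 / (4*pi*1.6^2)
psi = 4.1945e-04 W/m^2

4.1945e-04


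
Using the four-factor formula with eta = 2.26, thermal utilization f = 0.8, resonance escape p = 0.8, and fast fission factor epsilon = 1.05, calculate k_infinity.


k_inf = eta * f * p * epsilon
k_inf = 2.26 * 0.8 * 0.8 * 1.05
k_inf = 1.5187

1.5187


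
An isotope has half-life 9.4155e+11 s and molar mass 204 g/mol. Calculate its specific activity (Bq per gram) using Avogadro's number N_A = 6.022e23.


lambda = ln(2) / t_half = ln(2) / 9.4155e+11 = 7.361767e-13 /s
SA = lambda * N_A / M
SA = 7.361767e-13 * 6.022e23 / 204
SA = 2.1732e+09 Bq/g

2.1732e+09


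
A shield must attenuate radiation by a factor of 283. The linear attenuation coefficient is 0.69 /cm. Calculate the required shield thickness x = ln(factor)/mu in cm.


x = ln(factor) / mu
x = ln(283) / 0.69
x = 8.1818 cm

8.1818


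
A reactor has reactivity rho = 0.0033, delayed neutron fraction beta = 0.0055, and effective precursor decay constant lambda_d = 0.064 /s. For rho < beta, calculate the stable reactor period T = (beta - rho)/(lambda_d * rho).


T = (beta - rho) / (lambda_d * rho)
T = (0.0055 - 0.0033) / (0.064 * 0.0033)
T = 10.417 s

10.417


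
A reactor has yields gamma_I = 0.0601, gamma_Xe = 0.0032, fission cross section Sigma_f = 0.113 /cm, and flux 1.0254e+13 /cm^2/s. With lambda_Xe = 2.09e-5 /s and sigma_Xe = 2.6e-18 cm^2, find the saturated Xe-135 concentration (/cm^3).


Xe_eq = (gamma_I + gamma_Xe) * Sigma_f * phi / (lambda_Xe + sigma_Xe * phi)
Numerator = (0.0601 + 0.0032) * 0.113 * 1.0254e+13 = 7.334584e+10
Denominator = 2.09e-5 + 2.6e-18 * 1.0254e+13 = 4.756040e-05
Xe_eq = 7.334584e+10 / 4.756040e-05 = 1.5422e+15 /cm^3

1.5422e+15


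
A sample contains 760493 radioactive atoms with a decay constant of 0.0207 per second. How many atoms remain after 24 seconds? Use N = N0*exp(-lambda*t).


N = N0 * exp(-lambda * t)
N = 760493 * exp(-0.0207 * 24)
N = 462741

462741


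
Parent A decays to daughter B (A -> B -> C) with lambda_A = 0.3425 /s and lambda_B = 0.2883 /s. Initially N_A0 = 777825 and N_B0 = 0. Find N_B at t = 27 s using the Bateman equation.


N_B(t) = lambda_A * N_A0 / (lambda_B - lambda_A) * [exp(-lambda_A*t) - exp(-lambda_B*t)]
exp(-0.3425*27) = 9.635223e-05; exp(-0.2883*27) = 4.163018e-04
N_B = 0.3425 * 777825 / (0.2883 - 0.3425) * (9.635223e-05 - 4.163018e-04)
N_B = 1572.6

1572.6


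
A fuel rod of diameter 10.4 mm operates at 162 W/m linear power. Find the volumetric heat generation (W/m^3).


r = D / 2 / 1000 = 10.4 / 2 / 1000 = 0.0052 m
q''' = q' / (pi * r^2)
q''' = 162 / (pi * 0.0052^2)
q''' = 1.9070e+06 W/m^3

1.9070e+06


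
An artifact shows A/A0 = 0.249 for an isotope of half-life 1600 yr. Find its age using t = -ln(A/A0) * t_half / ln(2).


lambda = ln(2) / t_half = ln(2) / 1600 = 4.332170e-04 /yr
t = -ln(A/A0) / lambda
t = -ln(0.249) / 4.332170e-04
t = 3209.3 yr

3209.3


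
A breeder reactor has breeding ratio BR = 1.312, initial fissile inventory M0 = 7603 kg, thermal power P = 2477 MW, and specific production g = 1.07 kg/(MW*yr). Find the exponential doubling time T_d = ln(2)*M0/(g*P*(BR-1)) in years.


Breeding gain G = BR - 1 = 1.312 - 1 = 0.312
Fissile production rate = g * P * G = 1.07 * 2477 * 0.312 = 826.92168 kg/yr
T_d = ln(2) * M0 / (g * P * G)
T_d = ln(2) * 7603 / 826.92168 = 6.3730 yr

6.3730
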